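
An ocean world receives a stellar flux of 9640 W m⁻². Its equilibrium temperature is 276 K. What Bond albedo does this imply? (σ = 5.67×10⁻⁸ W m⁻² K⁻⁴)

From T_eq⁴ = S(1−A)/(4σ): 1−A = 4σT_eq⁴/S.
1−A = 4 × 5.67×10⁻⁸ × (276)⁴ / 9640 = 0.137.

A ≈ 0.86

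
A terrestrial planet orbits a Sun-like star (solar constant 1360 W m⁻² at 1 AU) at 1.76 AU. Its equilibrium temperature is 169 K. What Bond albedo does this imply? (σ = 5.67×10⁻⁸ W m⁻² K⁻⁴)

A ≈ 0.58

Flux at 1.76 AU: S = 1360/1.76² = 439 W m⁻².
From T_eq⁴ = S(1−A)/(4σ): 1−A = 4σT_eq⁴/S.
1−A = 4 × 5.67×10⁻⁸ × (169)⁴ / 439 = 0.421.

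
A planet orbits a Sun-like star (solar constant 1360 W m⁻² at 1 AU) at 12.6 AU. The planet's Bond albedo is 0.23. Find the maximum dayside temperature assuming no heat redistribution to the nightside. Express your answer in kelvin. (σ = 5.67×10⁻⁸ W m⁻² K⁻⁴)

Flux at 12.6 AU: S = 1360/12.6² = 8.57 W m⁻².
With no redistribution each surface element balances locally: S(1−A) = σT⁴.
T = [8.57 × 0.77 / 5.67×10⁻⁸]^(1/4) = (1.16×10⁸)^(1/4) = 104 K.

T_ss ≈ 104 K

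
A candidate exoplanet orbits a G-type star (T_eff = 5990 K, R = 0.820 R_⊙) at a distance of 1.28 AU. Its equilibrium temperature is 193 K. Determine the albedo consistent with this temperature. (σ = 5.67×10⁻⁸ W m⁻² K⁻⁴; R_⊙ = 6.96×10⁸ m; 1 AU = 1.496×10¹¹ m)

R_⋆ = 0.820 × 6.96×10⁸ = 5.71×10⁸ m.
d = 1.28 AU = 1.91×10¹¹ m.
L = 4πR_⋆²σT_⋆⁴ = 4π(5.71×10⁸)² × 5.67×10⁻⁸ × (5990)⁴ = 2.99×10²⁶ W.
S = L/(4πd²) = 648 W m⁻².
From T_eq⁴ = S(1−A)/(4σ): 1−A = 4σT_eq⁴/S.
1−A = 4 × 5.67×10⁻⁸ × (193)⁴ / 648 = 0.485.

A ≈ 0.51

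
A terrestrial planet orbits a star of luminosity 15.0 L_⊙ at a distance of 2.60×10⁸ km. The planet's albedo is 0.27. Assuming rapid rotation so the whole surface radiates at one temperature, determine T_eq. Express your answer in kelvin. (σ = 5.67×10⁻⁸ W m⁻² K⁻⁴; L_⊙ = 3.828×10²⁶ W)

T_eq ≈ 384 K

d = 2.60×10⁸ km = 2.60×10¹¹ m.
L = 15.0 × 3.828×10²⁶ = 5.74×10²⁷ W.
Flux: S = L/(4πd²) = 5.74×10²⁷/(4π×(2.60×10¹¹)²) = 6760 W m⁻².
Energy balance: absorbed = emitted ⇒ πR²·S(1−A) = 4πR²·σT_eq⁴, so T_eq⁴ = S(1−A)/(4σ).
T_eq = [6760 × 0.73 / (4 × 5.67×10⁻⁸)]^(1/4) = (2.18×10¹⁰)^(1/4) = 384 K.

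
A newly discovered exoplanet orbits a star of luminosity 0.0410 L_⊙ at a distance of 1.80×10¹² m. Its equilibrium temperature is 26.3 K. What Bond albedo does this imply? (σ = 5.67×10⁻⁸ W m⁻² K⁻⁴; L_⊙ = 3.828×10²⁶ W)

A ≈ 0.72

L = 0.0410 × 3.828×10²⁶ = 1.57×10²⁵ W.
Flux: S = L/(4πd²) = 1.57×10²⁵/(4π×(1.80×10¹²)²) = 0.385 W m⁻².
From T_eq⁴ = S(1−A)/(4σ): 1−A = 4σT_eq⁴/S.
1−A = 4 × 5.67×10⁻⁸ × (26.3)⁴ / 0.385 = 0.281.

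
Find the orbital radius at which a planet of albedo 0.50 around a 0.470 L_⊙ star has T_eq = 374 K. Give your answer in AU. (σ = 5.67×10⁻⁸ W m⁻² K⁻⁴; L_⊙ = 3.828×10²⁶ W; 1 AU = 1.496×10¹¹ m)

L = 0.470 × 3.828×10²⁶ = 1.80×10²⁶ W.
From T_eq⁴ = L(1−A)/(16πσd²): d = √[L(1−A)/(16πσT_eq⁴)].
d = √[1.80×10²⁶ × 0.50 / (16π × 5.67×10⁻⁸ × (374)⁴)] = 4.02×10¹⁰ m = 0.268 AU.

d ≈ 0.268 AU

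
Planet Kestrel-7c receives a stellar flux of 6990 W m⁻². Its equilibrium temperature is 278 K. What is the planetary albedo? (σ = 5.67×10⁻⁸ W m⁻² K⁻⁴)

From T_eq⁴ = S(1−A)/(4σ): 1−A = 4σT_eq⁴/S.
1−A = 4 × 5.67×10⁻⁸ × (278)⁴ / 6990 = 0.194.

A ≈ 0.81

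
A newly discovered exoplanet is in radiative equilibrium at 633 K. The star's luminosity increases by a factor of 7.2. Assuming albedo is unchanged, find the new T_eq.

T_eq ∝ L^(1/4) · d^(−1/2).
T′ = 633 × 7.2^(1/4) = 1040 K.

T_eq ≈ 1040 K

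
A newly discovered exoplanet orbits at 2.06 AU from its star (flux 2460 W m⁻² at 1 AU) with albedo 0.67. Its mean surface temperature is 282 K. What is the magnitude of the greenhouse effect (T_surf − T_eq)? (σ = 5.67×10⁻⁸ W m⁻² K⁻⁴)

ΔT ≈ 111.6 K

S = 2460/2.06² = 579.7 W m⁻².
T_eq = [S(1−A)/(4σ)]^(1/4) = [579.7×0.33/(4×5.67×10⁻⁸)]^(1/4) = 170.4 K.
ΔT = T_surf − T_eq = 282 − 170.4.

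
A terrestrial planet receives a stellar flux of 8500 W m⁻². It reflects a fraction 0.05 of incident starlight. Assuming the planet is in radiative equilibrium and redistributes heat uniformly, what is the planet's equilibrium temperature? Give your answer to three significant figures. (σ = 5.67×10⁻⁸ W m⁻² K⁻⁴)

T_eq ≈ 434 K

Energy balance: absorbed = emitted ⇒ πR²·S(1−A) = 4πR²·σT_eq⁴, so T_eq⁴ = S(1−A)/(4σ).
T_eq = [8500 × 0.95 / (4 × 5.67×10⁻⁸)]^(1/4) = (3.56×10¹⁰)^(1/4) = 434 K.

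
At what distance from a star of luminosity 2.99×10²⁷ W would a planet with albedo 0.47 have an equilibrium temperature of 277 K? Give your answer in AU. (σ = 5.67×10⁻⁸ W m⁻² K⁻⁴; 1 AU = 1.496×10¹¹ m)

From T_eq⁴ = L(1−A)/(16πσd²): d = √[L(1−A)/(16πσT_eq⁴)].
d = √[2.99×10²⁷ × 0.53 / (16π × 5.67×10⁻⁸ × (277)⁴)] = 3.07×10¹¹ m = 2.05 AU.

d ≈ 2.05 AU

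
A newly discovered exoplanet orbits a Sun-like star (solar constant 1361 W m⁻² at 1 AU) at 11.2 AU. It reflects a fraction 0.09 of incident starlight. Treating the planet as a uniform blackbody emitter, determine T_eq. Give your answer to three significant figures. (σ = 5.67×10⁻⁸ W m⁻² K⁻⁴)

Flux at 11.2 AU: S = 1361/11.2² = 10.8 W m⁻².
Energy balance: absorbed = emitted ⇒ πR²·S(1−A) = 4πR²·σT_eq⁴, so T_eq⁴ = S(1−A)/(4σ).
T_eq = [10.8 × 0.91 / (4 × 5.67×10⁻⁸)]^(1/4) = (4.35×10⁷)^(1/4) = 81.2 K.

T_eq ≈ 81.2 K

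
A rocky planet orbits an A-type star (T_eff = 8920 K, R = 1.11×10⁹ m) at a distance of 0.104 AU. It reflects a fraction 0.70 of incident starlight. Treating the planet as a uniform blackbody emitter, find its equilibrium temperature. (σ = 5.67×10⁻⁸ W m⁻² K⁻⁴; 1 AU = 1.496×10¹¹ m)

T_eq ≈ 1250 K

d = 0.104 AU = 1.56×10¹⁰ m.
L = 4πR_⋆²σT_⋆⁴ = 4π(1.11×10⁹)² × 5.67×10⁻⁸ × (8920)⁴ = 5.56×10²⁷ W.
S = L/(4πd²) = 1.83×10⁶ W m⁻².
Energy balance: absorbed = emitted ⇒ πR²·S(1−A) = 4πR²·σT_eq⁴, so T_eq⁴ = S(1−A)/(4σ).
T_eq = [1.83×10⁶ × 0.30 / (4 × 5.67×10⁻⁸)]^(1/4) = (2.42×10¹²)^(1/4) = 1250 K.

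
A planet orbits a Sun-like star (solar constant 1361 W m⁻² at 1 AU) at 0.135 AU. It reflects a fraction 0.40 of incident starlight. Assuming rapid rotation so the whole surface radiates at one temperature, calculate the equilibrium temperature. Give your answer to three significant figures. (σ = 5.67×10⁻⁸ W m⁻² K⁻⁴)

Flux at 0.135 AU: S = 1361/0.135² = 7.47×10⁴ W m⁻².
Energy balance: absorbed = emitted ⇒ πR²·S(1−A) = 4πR²·σT_eq⁴, so T_eq⁴ = S(1−A)/(4σ).
T_eq = [7.47×10⁴ × 0.60 / (4 × 5.67×10⁻⁸)]^(1/4) = (1.98×10¹¹)^(1/4) = 667 K.

T_eq ≈ 667 K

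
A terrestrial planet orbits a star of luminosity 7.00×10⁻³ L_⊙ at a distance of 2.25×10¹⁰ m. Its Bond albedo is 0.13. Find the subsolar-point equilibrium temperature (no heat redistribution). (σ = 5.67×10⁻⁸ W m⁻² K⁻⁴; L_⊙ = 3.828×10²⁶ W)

T_ss ≈ 284 K

L = 7.00×10⁻³ × 3.828×10²⁶ = 2.68×10²⁴ W.
Flux: S = L/(4πd²) = 2.68×10²⁴/(4π×(2.25×10¹⁰)²) = 421 W m⁻².
At the subsolar point the surface absorbs S(1−A) and emits σT⁴ per unit area — no factor of 4, since only the local patch is in balance.
T = [421 × 0.87 / 5.67×10⁻⁸]^(1/4) = (6.46×10⁹)^(1/4) = 284 K.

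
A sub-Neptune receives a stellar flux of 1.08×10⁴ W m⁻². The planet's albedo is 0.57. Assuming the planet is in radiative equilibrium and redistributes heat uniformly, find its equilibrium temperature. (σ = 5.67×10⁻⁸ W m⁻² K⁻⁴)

T_eq ≈ 378 K

Energy balance: absorbed = emitted ⇒ πR²·S(1−A) = 4πR²·σT_eq⁴, so T_eq⁴ = S(1−A)/(4σ).
T_eq = [1.08×10⁴ × 0.43 / (4 × 5.67×10⁻⁸)]^(1/4) = (2.05×10¹⁰)^(1/4) = 378 K.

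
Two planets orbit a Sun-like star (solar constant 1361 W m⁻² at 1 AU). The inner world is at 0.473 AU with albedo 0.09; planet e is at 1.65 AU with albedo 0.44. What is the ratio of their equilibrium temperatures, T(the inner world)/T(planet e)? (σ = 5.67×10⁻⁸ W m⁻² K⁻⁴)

T_eq = [S₀(1−A)/(4σd²)]^(1/4), so T ∝ (1−A)^(1/4) / √d.
T₁ = [1361×0.91/(4×5.67×10⁻⁸×0.473²)]^(1/4) = 395.26 K.
T₂ = [1361×0.56/(4×5.67×10⁻⁸×1.65²)]^(1/4) = 187.44 K.

T₁/T₂ ≈ 2.109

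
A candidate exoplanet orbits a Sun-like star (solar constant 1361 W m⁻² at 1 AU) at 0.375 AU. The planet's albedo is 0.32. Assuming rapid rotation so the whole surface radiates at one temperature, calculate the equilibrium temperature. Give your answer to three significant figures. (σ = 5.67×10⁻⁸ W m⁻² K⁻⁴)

Flux at 0.375 AU: S = 1361/0.375² = 9680 W m⁻².
Energy balance: absorbed = emitted ⇒ πR²·S(1−A) = 4πR²·σT_eq⁴, so T_eq⁴ = S(1−A)/(4σ).
T_eq = [9680 × 0.68 / (4 × 5.67×10⁻⁸)]^(1/4) = (2.90×10¹⁰)^(1/4) = 413 K.

T_eq ≈ 413 K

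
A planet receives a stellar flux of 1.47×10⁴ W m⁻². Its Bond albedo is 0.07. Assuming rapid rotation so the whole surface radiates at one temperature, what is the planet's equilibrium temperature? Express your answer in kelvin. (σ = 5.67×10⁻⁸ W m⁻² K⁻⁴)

T_eq ≈ 495 K

Energy balance: absorbed = emitted ⇒ πR²·S(1−A) = 4πR²·σT_eq⁴, so T_eq⁴ = S(1−A)/(4σ).
T_eq = [1.47×10⁴ × 0.93 / (4 × 5.67×10⁻⁸)]^(1/4) = (6.03×10¹⁰)^(1/4) = 495 K.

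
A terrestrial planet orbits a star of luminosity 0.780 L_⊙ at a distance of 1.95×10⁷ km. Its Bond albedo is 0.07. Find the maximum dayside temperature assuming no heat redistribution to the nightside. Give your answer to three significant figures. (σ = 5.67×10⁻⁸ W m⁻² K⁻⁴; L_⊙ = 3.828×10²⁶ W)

T_ss ≈ 1010 K

d = 1.95×10⁷ km = 1.95×10¹⁰ m.
L = 0.780 × 3.828×10²⁶ = 2.99×10²⁶ W.
Flux: S = L/(4πd²) = 2.99×10²⁶/(4π×(1.95×10¹⁰)²) = 6.25×10⁴ W m⁻².
With no redistribution each surface element balances locally: S(1−A) = σT⁴.
T = [6.25×10⁴ × 0.93 / 5.67×10⁻⁸]^(1/4) = (1.02×10¹²)^(1/4) = 1010 K.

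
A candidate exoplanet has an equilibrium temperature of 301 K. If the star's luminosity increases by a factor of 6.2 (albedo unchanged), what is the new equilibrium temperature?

T_eq ≈ 475 K

T_eq ∝ L^(1/4) · d^(−1/2).
T′ = 301 × 6.2^(1/4) = 475 K.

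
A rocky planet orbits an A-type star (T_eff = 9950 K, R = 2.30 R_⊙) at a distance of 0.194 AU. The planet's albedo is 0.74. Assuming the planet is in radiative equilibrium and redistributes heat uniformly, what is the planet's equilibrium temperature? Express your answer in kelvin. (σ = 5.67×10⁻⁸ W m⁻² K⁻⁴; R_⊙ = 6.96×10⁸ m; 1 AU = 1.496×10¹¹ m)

R_⋆ = 2.30 × 6.96×10⁸ = 1.60×10⁹ m.
d = 0.194 AU = 2.90×10¹⁰ m.
L = 4πR_⋆²σT_⋆⁴ = 4π(1.60×10⁹)² × 5.67×10⁻⁸ × (9950)⁴ = 1.79×10²⁸ W.
S = L/(4πd²) = 1.69×10⁶ W m⁻².
Energy balance: absorbed = emitted ⇒ πR²·S(1−A) = 4πR²·σT_eq⁴, so T_eq⁴ = S(1−A)/(4σ).
T_eq = [1.69×10⁶ × 0.26 / (4 × 5.67×10⁻⁸)]^(1/4) = (1.94×10¹²)^(1/4) = 1180 K.

T_eq ≈ 1180 K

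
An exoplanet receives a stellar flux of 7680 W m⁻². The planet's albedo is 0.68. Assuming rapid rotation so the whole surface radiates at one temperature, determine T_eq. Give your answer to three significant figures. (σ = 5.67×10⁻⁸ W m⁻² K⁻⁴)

T_eq ≈ 323 K

Energy balance: absorbed = emitted ⇒ πR²·S(1−A) = 4πR²·σT_eq⁴, so T_eq⁴ = S(1−A)/(4σ).
T_eq = [7680 × 0.32 / (4 × 5.67×10⁻⁸)]^(1/4) = (1.08×10¹⁰)^(1/4) = 323 K.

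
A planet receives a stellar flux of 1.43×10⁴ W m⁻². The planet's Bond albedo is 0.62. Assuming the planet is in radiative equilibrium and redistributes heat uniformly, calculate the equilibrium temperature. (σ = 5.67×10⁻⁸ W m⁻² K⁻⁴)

T_eq ≈ 393 K

Energy balance: absorbed = emitted ⇒ πR²·S(1−A) = 4πR²·σT_eq⁴, so T_eq⁴ = S(1−A)/(4σ).
T_eq = [1.43×10⁴ × 0.38 / (4 × 5.67×10⁻⁸)]^(1/4) = (2.40×10¹⁰)^(1/4) = 393 K.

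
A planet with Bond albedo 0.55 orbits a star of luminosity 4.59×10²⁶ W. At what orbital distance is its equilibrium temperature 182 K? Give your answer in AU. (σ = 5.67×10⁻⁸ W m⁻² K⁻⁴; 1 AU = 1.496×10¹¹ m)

From T_eq⁴ = L(1−A)/(16πσd²): d = √[L(1−A)/(16πσT_eq⁴)].
d = √[4.59×10²⁶ × 0.45 / (16π × 5.67×10⁻⁸ × (182)⁴)] = 2.57×10¹¹ m = 1.72 AU.

d ≈ 1.72 AU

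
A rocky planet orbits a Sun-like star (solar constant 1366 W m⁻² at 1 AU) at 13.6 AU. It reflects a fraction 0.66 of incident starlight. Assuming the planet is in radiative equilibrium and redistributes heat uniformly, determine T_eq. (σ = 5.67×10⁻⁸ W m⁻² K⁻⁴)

T_eq ≈ 57.7 K

Flux at 13.6 AU: S = 1366/13.6² = 7.39 W m⁻².
Energy balance: absorbed = emitted ⇒ πR²·S(1−A) = 4πR²·σT_eq⁴, so T_eq⁴ = S(1−A)/(4σ).
T_eq = [7.39 × 0.34 / (4 × 5.67×10⁻⁸)]^(1/4) = (1.11×10⁷)^(1/4) = 57.7 K.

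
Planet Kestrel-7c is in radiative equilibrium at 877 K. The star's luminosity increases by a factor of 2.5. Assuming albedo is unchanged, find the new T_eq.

T_eq ≈ 1100 K

T_eq ∝ L^(1/4) · d^(−1/2).
T′ = 877 × 2.5^(1/4) = 1100 K.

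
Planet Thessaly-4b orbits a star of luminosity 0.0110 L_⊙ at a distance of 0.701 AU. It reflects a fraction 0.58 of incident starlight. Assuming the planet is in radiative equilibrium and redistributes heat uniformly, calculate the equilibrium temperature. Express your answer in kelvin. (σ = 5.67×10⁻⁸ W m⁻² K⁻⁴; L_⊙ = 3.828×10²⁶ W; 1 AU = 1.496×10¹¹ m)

d = 0.701 AU = 1.05×10¹¹ m.
L = 0.0110 × 3.828×10²⁶ = 4.21×10²⁴ W.
Flux: S = L/(4πd²) = 4.21×10²⁴/(4π×(1.05×10¹¹)²) = 30.5 W m⁻².
Energy balance: absorbed = emitted ⇒ πR²·S(1−A) = 4πR²·σT_eq⁴, so T_eq⁴ = S(1−A)/(4σ).
T_eq = [30.5 × 0.42 / (4 × 5.67×10⁻⁸)]^(1/4) = (5.64×10⁷)^(1/4) = 86.7 K.

T_eq ≈ 86.7 K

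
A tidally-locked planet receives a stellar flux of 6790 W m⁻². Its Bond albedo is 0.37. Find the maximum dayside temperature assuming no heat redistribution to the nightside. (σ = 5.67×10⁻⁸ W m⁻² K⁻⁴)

T_ss ≈ 524 K

With no redistribution each surface element balances locally: S(1−A) = σT⁴.
T = [6790 × 0.63 / 5.67×10⁻⁸]^(1/4) = (7.54×10¹⁰)^(1/4) = 524 K.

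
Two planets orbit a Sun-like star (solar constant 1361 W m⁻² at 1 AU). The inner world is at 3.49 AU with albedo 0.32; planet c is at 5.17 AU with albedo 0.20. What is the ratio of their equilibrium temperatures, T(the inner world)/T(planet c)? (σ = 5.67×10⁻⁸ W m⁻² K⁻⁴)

T₁/T₂ ≈ 1.169

T_eq = [S₀(1−A)/(4σd²)]^(1/4), so T ∝ (1−A)^(1/4) / √d.
T₁ = [1361×0.68/(4×5.67×10⁻⁸×3.49²)]^(1/4) = 135.29 K.
T₂ = [1361×0.80/(4×5.67×10⁻⁸×5.17²)]^(1/4) = 115.77 K.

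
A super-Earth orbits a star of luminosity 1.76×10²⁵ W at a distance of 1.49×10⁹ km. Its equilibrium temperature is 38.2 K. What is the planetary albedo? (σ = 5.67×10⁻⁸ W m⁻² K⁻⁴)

A ≈ 0.23

d = 1.49×10⁹ km = 1.49×10¹² m.
Flux: S = L/(4πd²) = 1.76×10²⁵/(4π×(1.49×10¹²)²) = 0.631 W m⁻².
From T_eq⁴ = S(1−A)/(4σ): 1−A = 4σT_eq⁴/S.
1−A = 4 × 5.67×10⁻⁸ × (38.2)⁴ / 0.631 = 0.766.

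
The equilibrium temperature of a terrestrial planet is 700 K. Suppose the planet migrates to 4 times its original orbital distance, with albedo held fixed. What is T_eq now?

T_eq ∝ L^(1/4) · d^(−1/2).
T′ = 700 / 4^(1/2) = 350 K.

T_eq ≈ 350 K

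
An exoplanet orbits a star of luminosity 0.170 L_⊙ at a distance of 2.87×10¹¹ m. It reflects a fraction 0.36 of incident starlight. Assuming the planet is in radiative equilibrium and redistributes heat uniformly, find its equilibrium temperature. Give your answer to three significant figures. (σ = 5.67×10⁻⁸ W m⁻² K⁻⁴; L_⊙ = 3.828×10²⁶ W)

L = 0.170 × 3.828×10²⁶ = 6.51×10²⁵ W.
Flux: S = L/(4πd²) = 6.51×10²⁵/(4π×(2.87×10¹¹)²) = 62.9 W m⁻².
Energy balance: absorbed = emitted ⇒ πR²·S(1−A) = 4πR²·σT_eq⁴, so T_eq⁴ = S(1−A)/(4σ).
T_eq = [62.9 × 0.64 / (4 × 5.67×10⁻⁸)]^(1/4) = (1.77×10⁸)^(1/4) = 115 K.

T_eq ≈ 115 K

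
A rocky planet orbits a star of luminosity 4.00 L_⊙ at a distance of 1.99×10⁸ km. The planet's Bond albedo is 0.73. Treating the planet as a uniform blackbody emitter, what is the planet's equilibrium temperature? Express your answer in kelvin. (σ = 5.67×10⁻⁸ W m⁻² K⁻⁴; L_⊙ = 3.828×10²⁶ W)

d = 1.99×10⁸ km = 1.99×10¹¹ m.
L = 4.00 × 3.828×10²⁶ = 1.53×10²⁷ W.
Flux: S = L/(4πd²) = 1.53×10²⁷/(4π×(1.99×10¹¹)²) = 3080 W m⁻².
Energy balance: absorbed = emitted ⇒ πR²·S(1−A) = 4πR²·σT_eq⁴, so T_eq⁴ = S(1−A)/(4σ).
T_eq = [3080 × 0.27 / (4 × 5.67×10⁻⁸)]^(1/4) = (3.66×10⁹)^(1/4) = 246 K.

T_eq ≈ 246 K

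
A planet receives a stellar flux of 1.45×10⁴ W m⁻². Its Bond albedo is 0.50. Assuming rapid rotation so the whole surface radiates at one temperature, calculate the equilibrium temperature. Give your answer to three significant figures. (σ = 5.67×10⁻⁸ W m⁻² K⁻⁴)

T_eq ≈ 423 K

Energy balance: absorbed = emitted ⇒ πR²·S(1−A) = 4πR²·σT_eq⁴, so T_eq⁴ = S(1−A)/(4σ).
T_eq = [1.45×10⁴ × 0.50 / (4 × 5.67×10⁻⁸)]^(1/4) = (3.20×10¹⁰)^(1/4) = 423 K.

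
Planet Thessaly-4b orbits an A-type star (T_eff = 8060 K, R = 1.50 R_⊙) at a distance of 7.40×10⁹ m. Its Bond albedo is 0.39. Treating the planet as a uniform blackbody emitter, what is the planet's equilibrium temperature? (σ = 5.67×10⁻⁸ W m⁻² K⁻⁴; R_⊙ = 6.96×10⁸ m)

R_⋆ = 1.50 × 6.96×10⁸ = 1.04×10⁹ m.
L = 4πR_⋆²σT_⋆⁴ = 4π(1.04×10⁹)² × 5.67×10⁻⁸ × (8060)⁴ = 3.28×10²⁷ W.
S = L/(4πd²) = 4.76×10⁶ W m⁻².
Energy balance: absorbed = emitted ⇒ πR²·S(1−A) = 4πR²·σT_eq⁴, so T_eq⁴ = S(1−A)/(4σ).
T_eq = [4.76×10⁶ × 0.61 / (4 × 5.67×10⁻⁸)]^(1/4) = (1.28×10¹³)^(1/4) = 1890 K.

T_eq ≈ 1890 K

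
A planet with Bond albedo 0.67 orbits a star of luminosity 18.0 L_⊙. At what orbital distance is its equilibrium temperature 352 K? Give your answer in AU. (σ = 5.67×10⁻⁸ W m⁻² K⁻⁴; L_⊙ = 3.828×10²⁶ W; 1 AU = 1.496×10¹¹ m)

L = 18.0 × 3.828×10²⁶ = 6.89×10²⁷ W.
From T_eq⁴ = L(1−A)/(16πσd²): d = √[L(1−A)/(16πσT_eq⁴)].
d = √[6.89×10²⁷ × 0.33 / (16π × 5.67×10⁻⁸ × (352)⁴)] = 2.28×10¹¹ m = 1.52 AU.

d ≈ 1.52 AU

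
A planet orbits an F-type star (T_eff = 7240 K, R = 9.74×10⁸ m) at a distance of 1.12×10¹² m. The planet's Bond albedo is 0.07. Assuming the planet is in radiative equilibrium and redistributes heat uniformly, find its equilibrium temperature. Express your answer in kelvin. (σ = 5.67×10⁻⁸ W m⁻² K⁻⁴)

T_eq ≈ 148 K

L = 4πR_⋆²σT_⋆⁴ = 4π(9.74×10⁸)² × 5.67×10⁻⁸ × (7240)⁴ = 1.86×10²⁷ W.
S = L/(4πd²) = 118 W m⁻².
Energy balance: absorbed = emitted ⇒ πR²·S(1−A) = 4πR²·σT_eq⁴, so T_eq⁴ = S(1−A)/(4σ).
T_eq = [118 × 0.93 / (4 × 5.67×10⁻⁸)]^(1/4) = (4.83×10⁸)^(1/4) = 148 K.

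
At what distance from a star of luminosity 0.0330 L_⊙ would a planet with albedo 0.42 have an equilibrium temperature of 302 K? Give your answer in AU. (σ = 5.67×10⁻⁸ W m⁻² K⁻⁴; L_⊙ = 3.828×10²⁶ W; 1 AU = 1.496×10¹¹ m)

d ≈ 0.118 AU

L = 0.0330 × 3.828×10²⁶ = 1.26×10²⁵ W.
From T_eq⁴ = L(1−A)/(16πσd²): d = √[L(1−A)/(16πσT_eq⁴)].
d = √[1.26×10²⁵ × 0.58 / (16π × 5.67×10⁻⁸ × (302)⁴)] = 1.76×10¹⁰ m = 0.118 AU.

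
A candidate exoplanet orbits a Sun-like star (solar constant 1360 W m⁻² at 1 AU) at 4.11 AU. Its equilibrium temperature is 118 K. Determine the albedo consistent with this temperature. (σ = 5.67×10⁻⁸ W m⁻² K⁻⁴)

A ≈ 0.45

Flux at 4.11 AU: S = 1360/4.11² = 80.5 W m⁻².
From T_eq⁴ = S(1−A)/(4σ): 1−A = 4σT_eq⁴/S.
1−A = 4 × 5.67×10⁻⁸ × (118)⁴ / 80.5 = 0.546.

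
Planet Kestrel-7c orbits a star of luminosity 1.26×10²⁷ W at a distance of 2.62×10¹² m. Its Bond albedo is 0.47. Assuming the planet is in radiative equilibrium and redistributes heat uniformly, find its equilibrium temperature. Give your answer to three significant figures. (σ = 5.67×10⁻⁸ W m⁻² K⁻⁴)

Flux: S = L/(4πd²) = 1.26×10²⁷/(4π×(2.62×10¹²)²) = 14.6 W m⁻².
Energy balance: absorbed = emitted ⇒ πR²·S(1−A) = 4πR²·σT_eq⁴, so T_eq⁴ = S(1−A)/(4σ).
T_eq = [14.6 × 0.53 / (4 × 5.67×10⁻⁸)]^(1/4) = (3.41×10⁷)^(1/4) = 76.4 K.

T_eq ≈ 76.4 K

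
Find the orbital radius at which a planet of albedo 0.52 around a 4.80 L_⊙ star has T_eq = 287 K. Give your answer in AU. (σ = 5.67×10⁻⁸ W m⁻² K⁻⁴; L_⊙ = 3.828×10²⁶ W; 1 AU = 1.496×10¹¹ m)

L = 4.80 × 3.828×10²⁶ = 1.84×10²⁷ W.
From T_eq⁴ = L(1−A)/(16πσd²): d = √[L(1−A)/(16πσT_eq⁴)].
d = √[1.84×10²⁷ × 0.48 / (16π × 5.67×10⁻⁸ × (287)⁴)] = 2.14×10¹¹ m = 1.43 AU.

d ≈ 1.43 AU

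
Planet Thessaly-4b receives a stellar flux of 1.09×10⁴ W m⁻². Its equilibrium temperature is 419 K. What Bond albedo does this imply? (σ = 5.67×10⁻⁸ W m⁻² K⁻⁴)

A ≈ 0.36

From T_eq⁴ = S(1−A)/(4σ): 1−A = 4σT_eq⁴/S.
1−A = 4 × 5.67×10⁻⁸ × (419)⁴ / 1.09×10⁴ = 0.641.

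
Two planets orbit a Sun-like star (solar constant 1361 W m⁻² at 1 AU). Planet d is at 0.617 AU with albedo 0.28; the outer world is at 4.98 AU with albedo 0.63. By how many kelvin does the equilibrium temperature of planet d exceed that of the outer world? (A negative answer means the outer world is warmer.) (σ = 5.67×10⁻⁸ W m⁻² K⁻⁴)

ΔT ≈ 229.1 K

T_eq = [S₀(1−A)/(4σd²)]^(1/4), so T ∝ (1−A)^(1/4) / √d.
T₁ = [1361×0.72/(4×5.67×10⁻⁸×0.617²)]^(1/4) = 326.40 K.
T₂ = [1361×0.37/(4×5.67×10⁻⁸×4.98²)]^(1/4) = 97.27 K.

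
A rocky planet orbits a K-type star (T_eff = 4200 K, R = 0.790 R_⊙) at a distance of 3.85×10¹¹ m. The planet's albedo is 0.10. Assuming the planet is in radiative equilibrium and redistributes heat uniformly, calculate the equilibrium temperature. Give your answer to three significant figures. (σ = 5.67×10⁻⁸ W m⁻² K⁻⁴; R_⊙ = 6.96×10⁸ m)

T_eq ≈ 109 K

R_⋆ = 0.790 × 6.96×10⁸ = 5.50×10⁸ m.
L = 4πR_⋆²σT_⋆⁴ = 4π(5.50×10⁸)² × 5.67×10⁻⁸ × (4200)⁴ = 6.70×10²⁵ W.
S = L/(4πd²) = 36.0 W m⁻².
Energy balance: absorbed = emitted ⇒ πR²·S(1−A) = 4πR²·σT_eq⁴, so T_eq⁴ = S(1−A)/(4σ).
T_eq = [36.0 × 0.90 / (4 × 5.67×10⁻⁸)]^(1/4) = (1.43×10⁸)^(1/4) = 109 K.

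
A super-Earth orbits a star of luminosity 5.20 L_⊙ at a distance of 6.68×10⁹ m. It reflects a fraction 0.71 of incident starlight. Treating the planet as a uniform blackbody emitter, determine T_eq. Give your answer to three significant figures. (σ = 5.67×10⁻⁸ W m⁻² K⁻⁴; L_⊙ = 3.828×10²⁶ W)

L = 5.20 × 3.828×10²⁶ = 1.99×10²⁷ W.
Flux: S = L/(4πd²) = 1.99×10²⁷/(4π×(6.68×10⁹)²) = 3.55×10⁶ W m⁻².
Energy balance: absorbed = emitted ⇒ πR²·S(1−A) = 4πR²·σT_eq⁴, so T_eq⁴ = S(1−A)/(4σ).
T_eq = [3.55×10⁶ × 0.29 / (4 × 5.67×10⁻⁸)]^(1/4) = (4.54×10¹²)^(1/4) = 1460 K.

T_eq ≈ 1460 K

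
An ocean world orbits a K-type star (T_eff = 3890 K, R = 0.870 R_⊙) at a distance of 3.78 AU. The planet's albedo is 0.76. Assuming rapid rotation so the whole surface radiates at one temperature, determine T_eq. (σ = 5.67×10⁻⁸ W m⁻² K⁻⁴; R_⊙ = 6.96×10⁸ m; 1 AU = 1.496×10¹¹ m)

R_⋆ = 0.870 × 6.96×10⁸ = 6.06×10⁸ m.
d = 3.78 AU = 5.65×10¹¹ m.
L = 4πR_⋆²σT_⋆⁴ = 4π(6.06×10⁸)² × 5.67×10⁻⁸ × (3890)⁴ = 5.98×10²⁵ W.
S = L/(4πd²) = 14.9 W m⁻².
Energy balance: absorbed = emitted ⇒ πR²·S(1−A) = 4πR²·σT_eq⁴, so T_eq⁴ = S(1−A)/(4σ).
T_eq = [14.9 × 0.24 / (4 × 5.67×10⁻⁸)]^(1/4) = (1.58×10⁷)^(1/4) = 63.0 K.

T_eq ≈ 63.0 K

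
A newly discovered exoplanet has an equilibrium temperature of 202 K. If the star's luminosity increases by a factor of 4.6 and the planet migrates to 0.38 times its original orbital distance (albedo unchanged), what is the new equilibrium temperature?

T_eq ≈ 480 K

T_eq ∝ L^(1/4) · d^(−1/2).
T′ = 202 × 4.6^(1/4) / 0.38^(1/2) = 480 K.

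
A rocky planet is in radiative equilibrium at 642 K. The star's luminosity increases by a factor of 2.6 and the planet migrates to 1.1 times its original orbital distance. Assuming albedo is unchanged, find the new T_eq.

T_eq ≈ 777 K

T_eq ∝ L^(1/4) · d^(−1/2).
T′ = 642 × 2.6^(1/4) / 1.1^(1/2) = 777 K.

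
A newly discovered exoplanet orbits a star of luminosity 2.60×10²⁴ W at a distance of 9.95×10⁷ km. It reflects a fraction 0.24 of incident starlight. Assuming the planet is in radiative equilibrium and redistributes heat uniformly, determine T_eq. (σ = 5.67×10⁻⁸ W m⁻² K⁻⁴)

d = 9.95×10⁷ km = 9.95×10¹⁰ m.
Flux: S = L/(4πd²) = 2.60×10²⁴/(4π×(9.95×10¹⁰)²) = 20.9 W m⁻².
Energy balance: absorbed = emitted ⇒ πR²·S(1−A) = 4πR²·σT_eq⁴, so T_eq⁴ = S(1−A)/(4σ).
T_eq = [20.9 × 0.76 / (4 × 5.67×10⁻⁸)]^(1/4) = (7.00×10⁷)^(1/4) = 91.5 K.

T_eq ≈ 91.5 K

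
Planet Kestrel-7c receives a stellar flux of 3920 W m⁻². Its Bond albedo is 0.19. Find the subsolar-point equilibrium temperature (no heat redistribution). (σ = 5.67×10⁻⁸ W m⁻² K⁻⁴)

At the subsolar point the surface absorbs S(1−A) and emits σT⁴ per unit area — no factor of 4, since only the local patch is in balance.
T = [3920 × 0.81 / 5.67×10⁻⁸]^(1/4) = (5.60×10¹⁰)^(1/4) = 486 K.

T_ss ≈ 486 K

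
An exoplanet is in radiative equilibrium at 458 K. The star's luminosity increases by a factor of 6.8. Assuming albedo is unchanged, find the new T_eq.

T_eq ≈ 740 K

T_eq ∝ L^(1/4) · d^(−1/2).
T′ = 458 × 6.8^(1/4) = 740 K.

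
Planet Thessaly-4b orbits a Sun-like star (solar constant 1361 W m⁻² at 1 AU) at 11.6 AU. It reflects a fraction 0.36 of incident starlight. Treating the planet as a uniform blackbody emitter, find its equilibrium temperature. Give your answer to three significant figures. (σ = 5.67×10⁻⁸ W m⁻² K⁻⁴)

T_eq ≈ 73.1 K

Flux at 11.6 AU: S = 1361/11.6² = 10.1 W m⁻².
Energy balance: absorbed = emitted ⇒ πR²·S(1−A) = 4πR²·σT_eq⁴, so T_eq⁴ = S(1−A)/(4σ).
T_eq = [10.1 × 0.64 / (4 × 5.67×10⁻⁸)]^(1/4) = (2.85×10⁷)^(1/4) = 73.1 K.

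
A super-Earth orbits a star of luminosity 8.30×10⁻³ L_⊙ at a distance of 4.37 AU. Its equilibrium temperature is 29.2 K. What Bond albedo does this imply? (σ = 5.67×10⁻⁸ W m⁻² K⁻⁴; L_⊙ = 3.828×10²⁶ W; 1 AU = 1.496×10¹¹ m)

A ≈ 0.72

d = 4.37 AU = 6.54×10¹¹ m.
L = 8.30×10⁻³ × 3.828×10²⁶ = 3.18×10²⁴ W.
Flux: S = L/(4πd²) = 3.18×10²⁴/(4π×(6.54×10¹¹)²) = 0.592 W m⁻².
From T_eq⁴ = S(1−A)/(4σ): 1−A = 4σT_eq⁴/S.
1−A = 4 × 5.67×10⁻⁸ × (29.2)⁴ / 0.592 = 0.279.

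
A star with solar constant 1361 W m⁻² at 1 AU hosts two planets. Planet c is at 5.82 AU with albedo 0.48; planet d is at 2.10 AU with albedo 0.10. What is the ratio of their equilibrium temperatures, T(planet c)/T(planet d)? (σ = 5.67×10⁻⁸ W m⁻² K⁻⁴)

T_eq = [S₀(1−A)/(4σd²)]^(1/4), so T ∝ (1−A)^(1/4) / √d.
T₁ = [1361×0.52/(4×5.67×10⁻⁸×5.82²)]^(1/4) = 97.97 K.
T₂ = [1361×0.90/(4×5.67×10⁻⁸×2.10²)]^(1/4) = 187.07 K.

T₁/T₂ ≈ 0.524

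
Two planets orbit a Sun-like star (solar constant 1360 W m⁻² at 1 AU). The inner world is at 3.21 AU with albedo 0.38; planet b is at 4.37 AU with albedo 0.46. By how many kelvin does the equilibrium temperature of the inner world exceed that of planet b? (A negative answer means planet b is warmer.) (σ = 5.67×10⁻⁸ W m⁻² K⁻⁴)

ΔT ≈ 23.7 K

T_eq = [S₀(1−A)/(4σd²)]^(1/4), so T ∝ (1−A)^(1/4) / √d.
T₁ = [1360×0.62/(4×5.67×10⁻⁸×3.21²)]^(1/4) = 137.82 K.
T₂ = [1360×0.54/(4×5.67×10⁻⁸×4.37²)]^(1/4) = 114.11 K.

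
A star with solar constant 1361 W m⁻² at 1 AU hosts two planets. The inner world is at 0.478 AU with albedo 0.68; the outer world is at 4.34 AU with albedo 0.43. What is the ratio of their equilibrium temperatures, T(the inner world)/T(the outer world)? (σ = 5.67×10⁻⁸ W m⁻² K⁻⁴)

T₁/T₂ ≈ 2.608

T_eq = [S₀(1−A)/(4σd²)]^(1/4), so T ∝ (1−A)^(1/4) / √d.
T₁ = [1361×0.32/(4×5.67×10⁻⁸×0.478²)]^(1/4) = 302.78 K.
T₂ = [1361×0.57/(4×5.67×10⁻⁸×4.34²)]^(1/4) = 116.09 K.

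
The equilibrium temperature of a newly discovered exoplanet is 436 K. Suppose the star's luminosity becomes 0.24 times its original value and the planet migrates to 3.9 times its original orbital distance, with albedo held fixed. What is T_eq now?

T_eq ≈ 155 K

T_eq ∝ L^(1/4) · d^(−1/2).
T′ = 436 × 0.24^(1/4) / 3.9^(1/2) = 155 K.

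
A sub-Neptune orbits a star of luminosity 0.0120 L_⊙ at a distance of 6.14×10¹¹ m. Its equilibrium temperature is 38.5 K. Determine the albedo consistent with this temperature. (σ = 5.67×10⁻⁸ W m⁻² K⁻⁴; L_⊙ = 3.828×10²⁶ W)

A ≈ 0.49

L = 0.0120 × 3.828×10²⁶ = 4.59×10²⁴ W.
Flux: S = L/(4πd²) = 4.59×10²⁴/(4π×(6.14×10¹¹)²) = 0.970 W m⁻².
From T_eq⁴ = S(1−A)/(4σ): 1−A = 4σT_eq⁴/S.
1−A = 4 × 5.67×10⁻⁸ × (38.5)⁴ / 0.970 = 0.514.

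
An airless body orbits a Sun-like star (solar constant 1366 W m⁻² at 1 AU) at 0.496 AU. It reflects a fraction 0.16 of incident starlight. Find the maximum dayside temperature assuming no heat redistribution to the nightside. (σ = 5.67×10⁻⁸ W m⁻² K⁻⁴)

T_ss ≈ 536 K

Flux at 0.496 AU: S = 1366/0.496² = 5550 W m⁻².
With no redistribution each surface element balances locally: S(1−A) = σT⁴.
T = [5550 × 0.84 / 5.67×10⁻⁸]^(1/4) = (8.23×10¹⁰)^(1/4) = 536 K.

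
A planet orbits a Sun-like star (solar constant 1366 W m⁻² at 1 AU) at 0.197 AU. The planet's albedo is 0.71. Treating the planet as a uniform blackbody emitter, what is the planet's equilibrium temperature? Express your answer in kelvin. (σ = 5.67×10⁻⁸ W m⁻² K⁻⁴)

T_eq ≈ 461 K

Flux at 0.197 AU: S = 1366/0.197² = 3.52×10⁴ W m⁻².
Energy balance: absorbed = emitted ⇒ πR²·S(1−A) = 4πR²·σT_eq⁴, so T_eq⁴ = S(1−A)/(4σ).
T_eq = [3.52×10⁴ × 0.29 / (4 × 5.67×10⁻⁸)]^(1/4) = (4.50×10¹⁰)^(1/4) = 461 K.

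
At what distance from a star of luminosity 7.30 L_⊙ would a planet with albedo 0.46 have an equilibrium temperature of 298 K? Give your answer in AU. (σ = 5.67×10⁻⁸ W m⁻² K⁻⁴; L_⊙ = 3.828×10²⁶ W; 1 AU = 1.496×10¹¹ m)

L = 7.30 × 3.828×10²⁶ = 2.79×10²⁷ W.
From T_eq⁴ = L(1−A)/(16πσd²): d = √[L(1−A)/(16πσT_eq⁴)].
d = √[2.79×10²⁷ × 0.54 / (16π × 5.67×10⁻⁸ × (298)⁴)] = 2.59×10¹¹ m = 1.73 AU.

d ≈ 1.73 AU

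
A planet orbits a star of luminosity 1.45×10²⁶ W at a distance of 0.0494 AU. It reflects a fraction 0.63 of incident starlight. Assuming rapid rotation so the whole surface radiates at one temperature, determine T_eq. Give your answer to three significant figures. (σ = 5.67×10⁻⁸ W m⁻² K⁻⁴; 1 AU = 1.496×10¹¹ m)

d = 0.0494 AU = 7.39×10⁹ m.
Flux: S = L/(4πd²) = 1.45×10²⁶/(4π×(7.39×10⁹)²) = 2.11×10⁵ W m⁻².
Energy balance: absorbed = emitted ⇒ πR²·S(1−A) = 4πR²·σT_eq⁴, so T_eq⁴ = S(1−A)/(4σ).
T_eq = [2.11×10⁵ × 0.37 / (4 × 5.67×10⁻⁸)]^(1/4) = (3.45×10¹¹)^(1/4) = 766 K.

T_eq ≈ 766 K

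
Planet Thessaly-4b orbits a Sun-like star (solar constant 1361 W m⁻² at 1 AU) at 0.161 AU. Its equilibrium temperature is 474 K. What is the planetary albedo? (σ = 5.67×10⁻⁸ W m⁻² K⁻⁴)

A ≈ 0.78

Flux at 0.161 AU: S = 1361/0.161² = 5.25×10⁴ W m⁻².
From T_eq⁴ = S(1−A)/(4σ): 1−A = 4σT_eq⁴/S.
1−A = 4 × 5.67×10⁻⁸ × (474)⁴ / 5.25×10⁴ = 0.218.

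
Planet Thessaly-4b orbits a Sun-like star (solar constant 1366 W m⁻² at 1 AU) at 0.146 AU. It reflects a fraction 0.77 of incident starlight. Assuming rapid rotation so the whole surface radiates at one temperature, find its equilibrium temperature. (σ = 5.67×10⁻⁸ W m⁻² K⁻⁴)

Flux at 0.146 AU: S = 1366/0.146² = 6.41×10⁴ W m⁻².
Energy balance: absorbed = emitted ⇒ πR²·S(1−A) = 4πR²·σT_eq⁴, so T_eq⁴ = S(1−A)/(4σ).
T_eq = [6.41×10⁴ × 0.23 / (4 × 5.67×10⁻⁸)]^(1/4) = (6.50×10¹⁰)^(1/4) = 505 K.

T_eq ≈ 505 K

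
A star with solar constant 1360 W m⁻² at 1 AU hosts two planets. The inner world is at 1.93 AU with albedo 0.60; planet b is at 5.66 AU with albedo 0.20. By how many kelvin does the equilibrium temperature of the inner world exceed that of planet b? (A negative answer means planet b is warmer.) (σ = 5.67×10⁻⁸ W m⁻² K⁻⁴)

ΔT ≈ 48.7 K

T_eq = [S₀(1−A)/(4σd²)]^(1/4), so T ∝ (1−A)^(1/4) / √d.
T₁ = [1360×0.40/(4×5.67×10⁻⁸×1.93²)]^(1/4) = 159.30 K.
T₂ = [1360×0.80/(4×5.67×10⁻⁸×5.66²)]^(1/4) = 110.62 K.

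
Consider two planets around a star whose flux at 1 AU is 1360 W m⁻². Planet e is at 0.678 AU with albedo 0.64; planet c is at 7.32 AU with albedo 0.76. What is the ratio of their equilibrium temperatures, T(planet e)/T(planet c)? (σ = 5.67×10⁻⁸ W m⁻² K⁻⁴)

T₁/T₂ ≈ 3.636

T_eq = [S₀(1−A)/(4σd²)]^(1/4), so T ∝ (1−A)^(1/4) / √d.
T₁ = [1360×0.36/(4×5.67×10⁻⁸×0.678²)]^(1/4) = 261.78 K.
T₂ = [1360×0.24/(4×5.67×10⁻⁸×7.32²)]^(1/4) = 71.99 K.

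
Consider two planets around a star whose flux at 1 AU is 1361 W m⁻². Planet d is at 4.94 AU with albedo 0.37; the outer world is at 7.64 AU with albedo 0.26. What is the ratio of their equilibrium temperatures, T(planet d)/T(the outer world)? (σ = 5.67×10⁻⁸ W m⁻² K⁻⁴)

T₁/T₂ ≈ 1.195

T_eq = [S₀(1−A)/(4σd²)]^(1/4), so T ∝ (1−A)^(1/4) / √d.
T₁ = [1361×0.63/(4×5.67×10⁻⁸×4.94²)]^(1/4) = 111.56 K.
T₂ = [1361×0.74/(4×5.67×10⁻⁸×7.64²)]^(1/4) = 93.39 K.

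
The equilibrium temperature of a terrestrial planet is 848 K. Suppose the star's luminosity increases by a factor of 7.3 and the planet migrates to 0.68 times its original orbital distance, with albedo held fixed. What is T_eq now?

T_eq ∝ L^(1/4) · d^(−1/2).
T′ = 848 × 7.3^(1/4) / 0.68^(1/2) = 1690 K.

T_eq ≈ 1690 K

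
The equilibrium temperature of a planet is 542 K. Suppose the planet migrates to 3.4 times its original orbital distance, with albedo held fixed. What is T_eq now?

T_eq ∝ L^(1/4) · d^(−1/2).
T′ = 542 / 3.4^(1/2) = 294 K.

T_eq ≈ 294 K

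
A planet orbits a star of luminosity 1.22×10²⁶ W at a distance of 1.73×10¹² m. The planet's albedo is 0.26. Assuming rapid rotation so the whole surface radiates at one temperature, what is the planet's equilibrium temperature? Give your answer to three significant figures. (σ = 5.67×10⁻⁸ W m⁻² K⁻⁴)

T_eq ≈ 57.0 K

Flux: S = L/(4πd²) = 1.22×10²⁶/(4π×(1.73×10¹²)²) = 3.24 W m⁻².
Energy balance: absorbed = emitted ⇒ πR²·S(1−A) = 4πR²·σT_eq⁴, so T_eq⁴ = S(1−A)/(4σ).
T_eq = [3.24 × 0.74 / (4 × 5.67×10⁻⁸)]^(1/4) = (1.06×10⁷)^(1/4) = 57.0 K.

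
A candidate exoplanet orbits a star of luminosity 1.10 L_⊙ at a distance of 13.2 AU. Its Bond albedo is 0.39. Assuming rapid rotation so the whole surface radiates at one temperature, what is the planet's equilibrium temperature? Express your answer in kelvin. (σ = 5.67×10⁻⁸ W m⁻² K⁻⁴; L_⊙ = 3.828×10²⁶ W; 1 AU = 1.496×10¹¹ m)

T_eq ≈ 69.3 K

d = 13.2 AU = 1.97×10¹² m.
L = 1.10 × 3.828×10²⁶ = 4.21×10²⁶ W.
Flux: S = L/(4πd²) = 4.21×10²⁶/(4π×(1.97×10¹²)²) = 8.59 W m⁻².
Energy balance: absorbed = emitted ⇒ πR²·S(1−A) = 4πR²·σT_eq⁴, so T_eq⁴ = S(1−A)/(4σ).
T_eq = [8.59 × 0.61 / (4 × 5.67×10⁻⁸)]^(1/4) = (2.31×10⁷)^(1/4) = 69.3 K.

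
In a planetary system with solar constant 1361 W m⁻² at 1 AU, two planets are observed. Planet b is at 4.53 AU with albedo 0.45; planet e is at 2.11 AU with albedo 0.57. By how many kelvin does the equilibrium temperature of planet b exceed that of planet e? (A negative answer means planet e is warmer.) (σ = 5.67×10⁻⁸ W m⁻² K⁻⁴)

ΔT ≈ -42.5 K

T_eq = [S₀(1−A)/(4σd²)]^(1/4), so T ∝ (1−A)^(1/4) / √d.
T₁ = [1361×0.55/(4×5.67×10⁻⁸×4.53²)]^(1/4) = 112.61 K.
T₂ = [1361×0.43/(4×5.67×10⁻⁸×2.11²)]^(1/4) = 155.16 K.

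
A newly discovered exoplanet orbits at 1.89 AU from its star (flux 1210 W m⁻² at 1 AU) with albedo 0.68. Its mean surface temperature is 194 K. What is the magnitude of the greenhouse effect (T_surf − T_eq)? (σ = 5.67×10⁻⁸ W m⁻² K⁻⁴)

S = 1210/1.89² = 338.7 W m⁻².
T_eq = [S(1−A)/(4σ)]^(1/4) = [338.7×0.32/(4×5.67×10⁻⁸)]^(1/4) = 147.9 K.
ΔT = T_surf − T_eq = 194 − 147.9.

ΔT ≈ 46.1 K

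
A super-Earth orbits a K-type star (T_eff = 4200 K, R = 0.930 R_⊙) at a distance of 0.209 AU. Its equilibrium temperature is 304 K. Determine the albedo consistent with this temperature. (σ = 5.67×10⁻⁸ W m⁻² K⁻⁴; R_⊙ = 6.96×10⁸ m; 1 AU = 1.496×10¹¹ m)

A ≈ 0.74

R_⋆ = 0.930 × 6.96×10⁸ = 6.47×10⁸ m.
d = 0.209 AU = 3.13×10¹⁰ m.
L = 4πR_⋆²σT_⋆⁴ = 4π(6.47×10⁸)² × 5.67×10⁻⁸ × (4200)⁴ = 9.29×10²⁵ W.
S = L/(4πd²) = 7560 W m⁻².
From T_eq⁴ = S(1−A)/(4σ): 1−A = 4σT_eq⁴/S.
1−A = 4 × 5.67×10⁻⁸ × (304)⁴ / 7560 = 0.256.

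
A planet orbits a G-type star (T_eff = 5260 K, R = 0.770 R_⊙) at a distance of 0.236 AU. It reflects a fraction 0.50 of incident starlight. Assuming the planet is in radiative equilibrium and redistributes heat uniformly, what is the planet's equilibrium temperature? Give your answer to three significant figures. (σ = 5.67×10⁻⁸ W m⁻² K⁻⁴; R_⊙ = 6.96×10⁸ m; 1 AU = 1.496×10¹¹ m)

T_eq ≈ 385 K

R_⋆ = 0.770 × 6.96×10⁸ = 5.36×10⁸ m.
d = 0.236 AU = 3.53×10¹⁰ m.
L = 4πR_⋆²σT_⋆⁴ = 4π(5.36×10⁸)² × 5.67×10⁻⁸ × (5260)⁴ = 1.57×10²⁶ W.
S = L/(4πd²) = 1.00×10⁴ W m⁻².
Energy balance: absorbed = emitted ⇒ πR²·S(1−A) = 4πR²·σT_eq⁴, so T_eq⁴ = S(1−A)/(4σ).
T_eq = [1.00×10⁴ × 0.50 / (4 × 5.67×10⁻⁸)]^(1/4) = (2.20×10¹⁰)^(1/4) = 385 K.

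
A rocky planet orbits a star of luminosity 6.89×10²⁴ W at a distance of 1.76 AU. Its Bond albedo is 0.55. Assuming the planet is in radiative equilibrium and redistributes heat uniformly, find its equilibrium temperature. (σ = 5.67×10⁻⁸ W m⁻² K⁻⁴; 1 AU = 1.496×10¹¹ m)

d = 1.76 AU = 2.63×10¹¹ m.
Flux: S = L/(4πd²) = 6.89×10²⁴/(4π×(2.63×10¹¹)²) = 7.91 W m⁻².
Energy balance: absorbed = emitted ⇒ πR²·S(1−A) = 4πR²·σT_eq⁴, so T_eq⁴ = S(1−A)/(4σ).
T_eq = [7.91 × 0.45 / (4 × 5.67×10⁻⁸)]^(1/4) = (1.57×10⁷)^(1/4) = 62.9 K.

T_eq ≈ 62.9 K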